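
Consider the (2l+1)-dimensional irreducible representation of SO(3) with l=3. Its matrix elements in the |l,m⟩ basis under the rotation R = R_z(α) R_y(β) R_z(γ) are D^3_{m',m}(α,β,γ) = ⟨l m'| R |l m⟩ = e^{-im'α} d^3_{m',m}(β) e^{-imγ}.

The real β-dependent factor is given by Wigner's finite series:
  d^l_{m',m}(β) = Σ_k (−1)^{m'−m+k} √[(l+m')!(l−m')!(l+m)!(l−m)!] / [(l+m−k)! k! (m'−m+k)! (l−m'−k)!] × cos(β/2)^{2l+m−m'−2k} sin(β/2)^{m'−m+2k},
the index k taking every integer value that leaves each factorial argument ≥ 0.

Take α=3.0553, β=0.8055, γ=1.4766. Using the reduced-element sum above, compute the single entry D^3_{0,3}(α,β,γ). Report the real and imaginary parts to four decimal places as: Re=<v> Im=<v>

Re=-0.0585 Im=0.2014

Split into d^3_{0,3}(β=0.8055) × two z-phases.
Half-angle: c=0.919987, s=0.391950. N=√(6·6·720·1)=160.996894
The bounds max(0,m−m')=3 and min(l+m,l−m')=3 give 1 term
  k=3: (−1)^0·160.9969/(36)·0.9200^3·0.3919^3 = +0.209677
d^3_{0,3}(0.8055) = +0.209677
D = (+1.000000+0.000000i)·(+0.209677)·(-0.278843+0.960337i) = -0.058467+0.201361i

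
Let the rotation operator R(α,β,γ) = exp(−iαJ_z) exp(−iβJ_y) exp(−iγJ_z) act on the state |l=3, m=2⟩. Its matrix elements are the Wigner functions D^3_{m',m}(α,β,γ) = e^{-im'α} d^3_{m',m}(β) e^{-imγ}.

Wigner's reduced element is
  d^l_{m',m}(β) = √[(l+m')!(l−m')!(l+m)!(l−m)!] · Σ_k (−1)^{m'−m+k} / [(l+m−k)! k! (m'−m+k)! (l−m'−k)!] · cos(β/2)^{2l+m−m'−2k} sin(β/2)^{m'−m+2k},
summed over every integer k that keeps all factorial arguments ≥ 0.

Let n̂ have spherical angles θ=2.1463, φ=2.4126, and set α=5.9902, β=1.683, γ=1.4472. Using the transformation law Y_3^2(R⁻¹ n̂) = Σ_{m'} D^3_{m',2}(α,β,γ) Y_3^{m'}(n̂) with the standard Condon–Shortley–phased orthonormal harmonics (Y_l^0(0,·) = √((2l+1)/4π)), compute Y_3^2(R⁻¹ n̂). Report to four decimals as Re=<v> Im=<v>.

Re=0.1063 Im=0.3516

Need the full column D^3_{m',2} for m'=−3..3 at α=5.9902, β=1.683, γ=1.4472.
cos(β/2)=0.666345, sin(β/2)=0.745643
d^3_{-3,2}: single k=5 term ⇒ +0.376211;  D = -0.303597+0.222178i
d^3_{-2,2}: k∈[4..5] ⇒ +0.686267 -0.171865 = +0.514402;  D = -0.485165+0.170954i
d^3_{-1,2}: k∈[3..4] ⇒ +0.775749 -0.485686 = +0.290063;  D = -0.289759+0.013278i
d^3_{0,2}: k∈[2..3] ⇒ +0.600371 -0.751768 = -0.151397;  D = +0.146795+0.037044i
d^3_{1,2}: k∈[1..2] ⇒ +0.309761 -0.775749 = -0.465988;  D = +0.399639+0.239652i
d^3_{2,2}: k∈[0..1] ⇒ +0.087538 -0.548062 = -0.460524;  D = +0.309720+0.340816i
d^3_{3,2}: single k=0 term ⇒ -0.239940;  D = +0.103208+0.216609i
Y_3^{m'}(θ=2.1463,φ=2.4126) and Σ D·Y over m':
  (-0.3036+0.2222i)·(+0.1424-0.2010i)  (-0.4852+0.1710i)·(-0.0441-0.3890i)  (-0.2898+0.0133i)·(-0.0973-0.0869i)  (+0.1468+0.0370i)·(+0.3085+0.0000i)  (+0.3996+0.2397i)·(+0.0973-0.0869i)  (+0.3097+0.3408i)·(-0.0441+0.3890i)  (+0.1032+0.2166i)·(-0.1424-0.2010i)
Y_3^2(R⁻¹ n̂) = +0.106283+0.351617i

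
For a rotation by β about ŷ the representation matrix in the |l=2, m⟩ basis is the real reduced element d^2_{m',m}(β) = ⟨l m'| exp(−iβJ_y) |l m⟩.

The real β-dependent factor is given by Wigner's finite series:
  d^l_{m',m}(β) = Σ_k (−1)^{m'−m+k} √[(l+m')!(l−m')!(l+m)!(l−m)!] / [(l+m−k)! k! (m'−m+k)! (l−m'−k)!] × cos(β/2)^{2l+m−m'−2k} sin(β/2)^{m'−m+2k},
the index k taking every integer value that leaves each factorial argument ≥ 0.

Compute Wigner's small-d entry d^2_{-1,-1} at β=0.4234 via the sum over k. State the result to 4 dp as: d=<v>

d=0.7870

d^2_{-1,-1}(β=0.4234) via Wigner's sum:
Half-angle: c=0.977675, s=0.210122. N=√(1·6·1·6)=6.000000
k: max(0,(-1)−(-1))=0 … min(2+(-1),2−(-1))=1
  k=0: (−1)^0·6.0000/(6)·0.9777^4·0.2101^0 = +0.913647
  k=1: (−1)^1·6.0000/(2)·0.9777^2·0.2101^2 = -0.126606
d^2_{-1,-1}(0.4234) = +0.913647 -0.126606 = +0.787041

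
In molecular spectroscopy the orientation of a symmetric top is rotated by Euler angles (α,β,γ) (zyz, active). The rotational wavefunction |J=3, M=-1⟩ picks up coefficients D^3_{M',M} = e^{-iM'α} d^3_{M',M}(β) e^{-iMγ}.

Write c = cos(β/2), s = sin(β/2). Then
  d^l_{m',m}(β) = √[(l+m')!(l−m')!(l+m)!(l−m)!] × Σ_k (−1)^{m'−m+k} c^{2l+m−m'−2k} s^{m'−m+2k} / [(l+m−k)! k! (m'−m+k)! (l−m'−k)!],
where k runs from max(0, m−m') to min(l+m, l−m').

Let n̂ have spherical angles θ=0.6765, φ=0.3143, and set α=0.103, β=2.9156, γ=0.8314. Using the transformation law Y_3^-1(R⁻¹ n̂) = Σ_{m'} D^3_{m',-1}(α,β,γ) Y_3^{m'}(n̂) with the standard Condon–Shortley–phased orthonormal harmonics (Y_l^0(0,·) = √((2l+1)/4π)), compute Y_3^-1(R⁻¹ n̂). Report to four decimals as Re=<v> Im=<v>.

Re=-0.1283 Im=-0.1998

Need the full column D^3_{m',-1} for m'=−3..3 at α=0.103, β=2.9156, γ=0.8314.
cos(β/2)=0.112756, sin(β/2)=0.993623
d^3_{-3,-1}: single k=2 term ⇒ +0.000618;  D = +0.000258+0.000562i
d^3_{-2,-1}: k∈[1..2] ⇒ +0.000057 -0.008894 = -0.008837;  D = -0.004493-0.007609i
d^3_{-1,-1}: k∈[0..2] ⇒ +0.000002 -0.001277 +0.074356 = +0.073081;  D = +0.043432+0.058775i
d^3_{0,-1}: k∈[0..2] ⇒ -0.000063 +0.014615 -0.378301 = -0.363749;  D = -0.245109-0.268765i
d^3_{1,-1}: k∈[0..2] ⇒ +0.000958 -0.099142 +0.962341 = +0.864157;  D = +0.644869+0.575249i
d^3_{2,-1}: k∈[0..1] ⇒ -0.008894 +0.345340 = +0.336446;  D = +0.272767+0.196963i
d^3_{3,-1}: single k=0 term ⇒ +0.047997;  D = +0.041595+0.023948i
Y_3^{m'}(θ=0.6765,φ=0.3143) and Σ D·Y over m':
  (+0.0003+0.0006i)·(+0.0601-0.0829i)  (-0.0045-0.0076i)·(+0.2527-0.1837i)  (+0.0434+0.0588i)·(+0.3926-0.1276i)  (-0.2451-0.2688i)·(+0.0117+0.0000i)  (+0.6449+0.5752i)·(-0.3926-0.1276i)  (+0.2728+0.1970i)·(+0.2527+0.1837i)  (+0.0416+0.0239i)·(-0.0601-0.0829i)
Y_3^-1(R⁻¹ n̂) = -0.128314-0.199848i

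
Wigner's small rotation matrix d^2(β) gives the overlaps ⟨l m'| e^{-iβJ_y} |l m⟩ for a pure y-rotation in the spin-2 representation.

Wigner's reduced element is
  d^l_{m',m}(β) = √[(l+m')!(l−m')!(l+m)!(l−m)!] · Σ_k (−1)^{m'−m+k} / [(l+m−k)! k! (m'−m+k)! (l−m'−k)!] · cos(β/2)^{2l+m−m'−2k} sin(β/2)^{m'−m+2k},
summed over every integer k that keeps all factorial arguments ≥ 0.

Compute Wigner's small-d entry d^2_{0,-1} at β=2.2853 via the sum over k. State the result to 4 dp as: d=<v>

d=0.6062

d^2_{0,-1}(β=2.2853) via Wigner's sum:
Half-angle: c=0.415185, s=0.909737. N=√(2·2·1·6)=4.898979
The bounds max(0,m−m')=0 and min(l+m,l−m')=1 give 2 terms
  k=0: (−1)^1·4.8990/(2)·0.4152^3·0.9097^1 = -0.159484
  k=1: (−1)^2·4.8990/(2)·0.4152^1·0.9097^3 = +0.765711
d^2_{0,-1}(2.2853) = -0.159484 +0.765711 = +0.606227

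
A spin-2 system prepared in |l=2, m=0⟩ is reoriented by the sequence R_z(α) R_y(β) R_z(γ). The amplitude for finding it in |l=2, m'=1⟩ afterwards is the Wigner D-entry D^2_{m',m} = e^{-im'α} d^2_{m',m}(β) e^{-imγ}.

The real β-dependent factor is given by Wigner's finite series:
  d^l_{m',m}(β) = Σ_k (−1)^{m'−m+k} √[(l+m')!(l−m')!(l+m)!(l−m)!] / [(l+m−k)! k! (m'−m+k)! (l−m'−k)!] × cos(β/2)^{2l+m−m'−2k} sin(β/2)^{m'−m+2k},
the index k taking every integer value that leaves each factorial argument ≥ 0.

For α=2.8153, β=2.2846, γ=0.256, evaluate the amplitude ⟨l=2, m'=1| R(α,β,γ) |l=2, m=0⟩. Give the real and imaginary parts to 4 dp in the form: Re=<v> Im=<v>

D^2_{1,0}(2.8153,2.2846,0.256) = e^{-i·1·2.8153}·d^2_{1,0}(2.2846)·e^{-i·0·0.256}. Compute d first:
Half-angle: c=0.415504, s=0.909592. N=√(6·1·2·2)=4.898979
k: max(0,(0)−(1))=0 … min(2+(0),2−(1))=1
  k=0: (−1)^1·4.8990/(2)·0.4155^3·0.9096^1 = -0.159826
  k=1: (−1)^2·4.8990/(2)·0.4155^1·0.9096^3 = +0.765931
d^2_{1,0}(2.2846) = -0.159826 +0.765931 = +0.606105
D = (-0.947237-0.320534i)·(+0.606105)·(+1.000000+0.000000i) = -0.574126-0.194277i

Re=-0.5741 Im=-0.1943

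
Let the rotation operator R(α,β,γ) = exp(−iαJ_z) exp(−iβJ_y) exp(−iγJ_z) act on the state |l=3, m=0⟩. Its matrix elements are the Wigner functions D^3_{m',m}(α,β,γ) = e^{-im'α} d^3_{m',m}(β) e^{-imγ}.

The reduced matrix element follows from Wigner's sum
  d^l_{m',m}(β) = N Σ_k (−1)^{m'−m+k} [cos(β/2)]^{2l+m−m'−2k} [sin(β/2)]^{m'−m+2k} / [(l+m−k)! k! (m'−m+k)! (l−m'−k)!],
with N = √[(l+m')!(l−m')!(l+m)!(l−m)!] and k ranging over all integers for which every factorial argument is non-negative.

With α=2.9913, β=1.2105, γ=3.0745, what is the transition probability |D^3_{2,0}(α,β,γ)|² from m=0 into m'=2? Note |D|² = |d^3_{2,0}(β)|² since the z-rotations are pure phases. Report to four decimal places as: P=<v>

P=0.1787

Split into d^3_{2,0}(β=1.2105) × two z-phases.
c=cos(1.2105/2)=0.822360, s=sin(1.2105/2)=0.568968; N=√[120·1·6·6]=65.726707
Admissible k: 0..1 (factorial args all ≥0)
  k=0: (−1)^2·65.7267/(12)·0.8224^4·0.5690^2 = +0.810930
  k=1: (−1)^3·65.7267/(12)·0.8224^2·0.5690^4 = -0.388182
d^3_{2,0}(1.2105) = +0.810930 -0.388182 = +0.422749
|D^3_{2,0}|² = |d^3_{2,0}(β)|² = (+0.422749)² = 0.178716 (the z-rotation phases have unit modulus)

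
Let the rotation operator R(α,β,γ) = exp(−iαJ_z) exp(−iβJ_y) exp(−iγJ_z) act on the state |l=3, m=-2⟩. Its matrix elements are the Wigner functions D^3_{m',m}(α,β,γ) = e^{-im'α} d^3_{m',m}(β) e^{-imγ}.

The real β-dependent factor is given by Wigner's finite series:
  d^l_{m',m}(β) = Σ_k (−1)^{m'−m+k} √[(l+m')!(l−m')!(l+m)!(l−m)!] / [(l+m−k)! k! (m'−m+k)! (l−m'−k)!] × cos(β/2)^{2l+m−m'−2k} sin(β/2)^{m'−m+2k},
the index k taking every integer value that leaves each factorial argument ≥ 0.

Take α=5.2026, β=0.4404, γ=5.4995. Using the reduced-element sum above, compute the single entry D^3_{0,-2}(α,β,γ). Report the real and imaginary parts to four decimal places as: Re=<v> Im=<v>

First d^3_{0,-2}(β=0.4404), then the phase factors e^{-i(0)α} and e^{-i(-2)γ}:
Half-angle: c=0.975854, s=0.218425. N=√(6·6·1·120)=65.726707
The bounds max(0,m−m')=0 and min(l+m,l−m')=1 give 2 terms
  k=0: (−1)^2·65.7267/(12)·0.9759^4·0.2184^2 = +0.236976
  k=1: (−1)^3·65.7267/(12)·0.9759^2·0.2184^4 = -0.011872
d^3_{0,-2}(0.4404) = +0.236976 -0.011872 = +0.225103
D = (+1.000000+0.000000i)·(+0.225103)·(+0.003426-0.999994i) = +0.000771-0.225102i

Re=0.0008 Im=-0.2251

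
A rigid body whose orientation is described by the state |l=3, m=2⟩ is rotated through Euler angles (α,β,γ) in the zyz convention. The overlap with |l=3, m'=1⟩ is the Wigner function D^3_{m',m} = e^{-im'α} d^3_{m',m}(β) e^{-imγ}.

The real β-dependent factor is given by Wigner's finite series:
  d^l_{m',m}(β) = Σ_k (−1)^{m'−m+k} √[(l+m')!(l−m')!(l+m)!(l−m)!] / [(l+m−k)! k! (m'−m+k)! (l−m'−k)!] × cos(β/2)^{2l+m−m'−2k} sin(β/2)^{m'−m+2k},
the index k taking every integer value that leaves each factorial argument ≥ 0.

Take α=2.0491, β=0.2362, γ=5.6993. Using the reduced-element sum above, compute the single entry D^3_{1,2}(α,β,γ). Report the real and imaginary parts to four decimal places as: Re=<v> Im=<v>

First d^3_{1,2}(β=0.2362), then the phase factors e^{-i(1)α} and e^{-i(2)γ}:
c=cos(0.2362/2)=0.993034, s=sin(0.2362/2)=0.117826; N=√[24·2·120·1]=75.894664
The bounds max(0,m−m')=1 and min(l+m,l−m')=2 give 2 terms
  k=1: (−1)^0·75.8947/(24)·0.9930^5·0.1178^1 = +0.359800
  k=2: (−1)^1·75.8947/(12)·0.9930^3·0.1178^3 = -0.010131
d^3_{1,2}(0.2362) = +0.359800 -0.010131 = +0.349669
Phases: e^{-i·(1)·2.0491}=-0.460274-0.887777i, e^{-i·(2)·5.6993}=+0.392203+0.919879i ⇒ D=+0.222434-0.269800i

Re=0.2224 Im=-0.2698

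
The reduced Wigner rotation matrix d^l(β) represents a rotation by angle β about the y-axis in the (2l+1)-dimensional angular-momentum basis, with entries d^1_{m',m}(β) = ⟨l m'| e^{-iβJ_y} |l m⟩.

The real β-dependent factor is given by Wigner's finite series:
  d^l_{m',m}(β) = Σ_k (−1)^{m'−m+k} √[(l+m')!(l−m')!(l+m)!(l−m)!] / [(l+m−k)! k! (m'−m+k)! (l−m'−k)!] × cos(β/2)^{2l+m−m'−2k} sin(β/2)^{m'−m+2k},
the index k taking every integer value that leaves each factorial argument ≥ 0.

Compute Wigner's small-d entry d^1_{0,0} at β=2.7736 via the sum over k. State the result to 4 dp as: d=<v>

d=-0.9331

d^1_{0,0}(β=2.7736) via Wigner's sum:
With c≡cos(β/2)=0.182960 and s≡sin(β/2)=0.983120, N=[1·1·1·1]^{1/2}=1.000000
Admissible k: 0..1 (factorial args all ≥0)
  k=0: (−1)^0·1.0000/(1)·0.1830^2·0.9831^0 = +0.033474
  k=1: (−1)^1·1.0000/(1)·0.1830^0·0.9831^2 = -0.966526
d^1_{0,0}(2.7736) = +0.033474 -0.966526 = -0.933051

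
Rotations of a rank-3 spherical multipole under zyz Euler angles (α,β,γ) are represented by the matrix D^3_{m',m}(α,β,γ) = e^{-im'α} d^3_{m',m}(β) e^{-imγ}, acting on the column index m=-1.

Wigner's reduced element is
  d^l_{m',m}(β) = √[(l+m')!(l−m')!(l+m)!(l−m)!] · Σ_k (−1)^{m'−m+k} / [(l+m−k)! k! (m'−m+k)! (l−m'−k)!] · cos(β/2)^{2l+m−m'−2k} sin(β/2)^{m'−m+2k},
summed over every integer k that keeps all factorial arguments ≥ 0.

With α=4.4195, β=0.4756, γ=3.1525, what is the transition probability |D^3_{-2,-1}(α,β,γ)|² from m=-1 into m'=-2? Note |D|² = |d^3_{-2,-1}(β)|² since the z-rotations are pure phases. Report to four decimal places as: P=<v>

P=0.3248

D^3_{-2,-1}(4.4195,0.4756,3.1525) = e^{-i·-2·4.4195}·d^3_{-2,-1}(0.4756)·e^{-i·-1·3.1525}. Compute d first:
c=cos(0.4756/2)=0.971859, s=sin(0.4756/2)=0.235565; N=√[1·120·2·24]=75.894664
k∈{1,2} keeps every argument non-negative
  k=1: (−1)^0·75.8947/(24)·0.9719^5·0.2356^1 = +0.645842
  k=2: (−1)^1·75.8947/(12)·0.9719^3·0.2356^3 = -0.075888
d^3_{-2,-1}(0.4756) = +0.645842 -0.075888 = +0.569954
|D^3_{-2,-1}|² = |d^3_{-2,-1}(β)|² = (+0.569954)² = 0.324848 (the z-rotation phases have unit modulus)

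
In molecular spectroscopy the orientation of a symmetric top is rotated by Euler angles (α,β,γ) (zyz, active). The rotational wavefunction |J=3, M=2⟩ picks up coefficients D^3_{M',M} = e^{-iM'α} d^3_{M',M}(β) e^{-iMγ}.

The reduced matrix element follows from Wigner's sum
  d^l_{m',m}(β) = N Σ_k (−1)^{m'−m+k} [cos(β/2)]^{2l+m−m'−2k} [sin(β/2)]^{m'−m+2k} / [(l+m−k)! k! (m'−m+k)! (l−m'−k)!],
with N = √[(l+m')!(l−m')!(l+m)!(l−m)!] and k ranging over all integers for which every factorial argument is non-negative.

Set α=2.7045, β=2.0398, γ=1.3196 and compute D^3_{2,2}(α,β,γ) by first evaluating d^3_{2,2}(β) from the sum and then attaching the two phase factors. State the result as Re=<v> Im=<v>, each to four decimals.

Re=0.0486 Im=0.2472

Split into d^3_{2,2}(β=2.0398) × two z-phases.
With c≡cos(β/2)=0.523451 and s≡sin(β/2)=0.852056, N=[120·1·120·1]^{1/2}=120.000000
The bounds max(0,m−m')=0 and min(l+m,l−m')=1 give 2 terms
  k=0: (−1)^0·120.0000/(120)·0.5235^6·0.8521^0 = +0.020571
  k=1: (−1)^1·120.0000/(24)·0.5235^4·0.8521^2 = -0.272528
d^3_{2,2}(2.0398) = +0.020571 -0.272528 = -0.251957
Attach z-rotation phases: D = e^{-i(2)(2.7045)}·(-0.251957)·e^{-i(2)(1.3196)} = +0.048628+0.247220i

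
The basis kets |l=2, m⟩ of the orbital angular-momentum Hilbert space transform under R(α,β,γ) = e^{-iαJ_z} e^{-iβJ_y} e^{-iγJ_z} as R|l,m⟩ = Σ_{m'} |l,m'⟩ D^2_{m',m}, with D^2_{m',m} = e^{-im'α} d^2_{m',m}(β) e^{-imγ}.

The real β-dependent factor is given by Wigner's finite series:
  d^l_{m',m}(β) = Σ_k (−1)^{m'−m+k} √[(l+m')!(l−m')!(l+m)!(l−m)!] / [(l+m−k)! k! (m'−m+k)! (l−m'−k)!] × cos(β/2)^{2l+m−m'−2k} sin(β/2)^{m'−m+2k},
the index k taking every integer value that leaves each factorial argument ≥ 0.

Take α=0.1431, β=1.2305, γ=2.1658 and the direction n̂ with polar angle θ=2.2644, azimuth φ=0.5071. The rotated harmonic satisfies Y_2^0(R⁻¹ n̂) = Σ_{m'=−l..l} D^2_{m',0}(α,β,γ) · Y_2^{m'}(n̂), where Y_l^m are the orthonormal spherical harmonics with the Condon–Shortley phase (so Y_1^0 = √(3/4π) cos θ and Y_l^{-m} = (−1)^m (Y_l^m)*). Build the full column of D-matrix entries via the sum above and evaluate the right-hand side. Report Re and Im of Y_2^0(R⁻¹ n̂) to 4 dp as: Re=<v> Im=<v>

Re=-0.1117 Im=0.0000

Need the full column D^2_{m',0} for m'=−2..2 at α=0.1431, β=1.2305, γ=2.1658.
cos(β/2)=0.816629, sin(β/2)=0.577163
d^2_{-2,0}: single k=2 term ⇒ +0.544154;  D = +0.522020+0.153620i
d^2_{-1,0}: k∈[1..2] ⇒ +0.769925 -0.384588 = +0.385338;  D = +0.381399+0.054954i
d^2_{0,0}: k∈[0..2] ⇒ +0.444733 -0.888600 +0.110967 = -0.332900;  D = -0.332900+0.000000i
d^2_{1,0}: k∈[0..1] ⇒ -0.769925 +0.384588 = -0.385338;  D = -0.381399+0.054954i
d^2_{2,0}: single k=0 term ⇒ +0.544154;  D = +0.522020-0.153620i
Y_2^{m'}(θ=2.2644,φ=0.5071) and Σ D·Y over m':
  (+0.5220+0.1536i)·(+0.1207-0.1939i)  (+0.3814+0.0550i)·(-0.3320+0.1844i)  (-0.3329+0.0000i)·(+0.0713+0.0000i)  (-0.3814+0.0550i)·(+0.3320+0.1844i)  (+0.5220-0.1536i)·(+0.1207+0.1939i)
Y_2^0(R⁻¹ n̂) = -0.111702+0.000000i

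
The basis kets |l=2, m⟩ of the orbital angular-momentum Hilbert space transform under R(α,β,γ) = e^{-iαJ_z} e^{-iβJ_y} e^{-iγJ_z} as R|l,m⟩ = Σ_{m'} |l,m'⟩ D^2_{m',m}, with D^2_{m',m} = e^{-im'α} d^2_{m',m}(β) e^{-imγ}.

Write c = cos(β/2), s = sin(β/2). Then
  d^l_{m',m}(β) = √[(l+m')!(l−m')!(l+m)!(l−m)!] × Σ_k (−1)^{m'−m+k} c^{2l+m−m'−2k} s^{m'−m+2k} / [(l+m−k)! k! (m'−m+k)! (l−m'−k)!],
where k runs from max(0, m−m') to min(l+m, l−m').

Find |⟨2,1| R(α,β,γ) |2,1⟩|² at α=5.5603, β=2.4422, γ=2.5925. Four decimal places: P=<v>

First d^2_{1,1}(β=2.4422), then the phase factors e^{-i(1)α} and e^{-i(1)γ}:
c=cos(2.4422/2)=0.342613, s=sin(2.4422/2)=0.939477; N=√[6·1·6·1]=6.000000
The bounds max(0,m−m')=0 and min(l+m,l−m')=1 give 2 terms
  k=0: (−1)^0·6.0000/(6)·0.3426^4·0.9395^0 = +0.013779
  k=1: (−1)^1·6.0000/(2)·0.3426^2·0.9395^2 = -0.310813
d^2_{1,1}(2.4422) = +0.013779 -0.310813 = -0.297035
|D^2_{1,1}|² = |d^2_{1,1}(β)|² = (-0.297035)² = 0.088230 (the z-rotation phases have unit modulus)

P=0.0882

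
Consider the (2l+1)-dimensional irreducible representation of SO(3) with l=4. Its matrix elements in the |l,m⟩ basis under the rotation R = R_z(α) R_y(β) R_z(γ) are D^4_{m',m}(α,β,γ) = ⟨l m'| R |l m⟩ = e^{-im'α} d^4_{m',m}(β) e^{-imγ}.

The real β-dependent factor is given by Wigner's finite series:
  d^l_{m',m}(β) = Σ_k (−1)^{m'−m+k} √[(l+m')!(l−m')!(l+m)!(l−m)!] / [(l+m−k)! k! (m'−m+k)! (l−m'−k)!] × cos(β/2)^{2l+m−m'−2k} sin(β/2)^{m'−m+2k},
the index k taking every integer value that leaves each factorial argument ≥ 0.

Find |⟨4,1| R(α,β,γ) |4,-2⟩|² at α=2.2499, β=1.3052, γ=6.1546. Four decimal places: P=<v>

P=0.0514

Split into d^4_{1,-2}(β=1.3052) × two z-phases.
c=cos(1.3052/2)=0.794508, s=sin(1.3052/2)=0.607254; N=√[120·6·2·720]=1018.233765
k: max(0,(-2)−(1))=0 … min(4+(-2),4−(1))=2
  k=0: (−1)^3·1018.2338/(72)·0.7945^5·0.6073^3 = -1.002575
  k=1: (−1)^4·1018.2338/(48)·0.7945^3·0.6073^5 = +0.878523
  k=2: (−1)^5·1018.2338/(240)·0.7945^1·0.6073^7 = -0.102643
d^4_{1,-2}(1.3052) = -1.002575 +0.878523 -0.102643 = -0.226695
|D^4_{1,-2}|² = |d^4_{1,-2}(β)|² = (-0.226695)² = 0.051391 (the z-rotation phases have unit modulus)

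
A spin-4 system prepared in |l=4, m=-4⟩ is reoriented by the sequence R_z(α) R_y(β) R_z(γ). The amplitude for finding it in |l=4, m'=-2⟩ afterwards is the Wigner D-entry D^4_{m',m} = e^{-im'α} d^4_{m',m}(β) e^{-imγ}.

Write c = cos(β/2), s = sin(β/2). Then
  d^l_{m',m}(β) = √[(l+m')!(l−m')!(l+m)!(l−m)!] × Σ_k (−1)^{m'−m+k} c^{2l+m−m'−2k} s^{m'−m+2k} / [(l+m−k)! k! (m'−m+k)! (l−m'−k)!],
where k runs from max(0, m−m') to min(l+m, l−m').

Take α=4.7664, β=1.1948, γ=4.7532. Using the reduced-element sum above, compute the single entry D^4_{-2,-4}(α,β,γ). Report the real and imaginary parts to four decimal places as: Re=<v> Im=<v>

First d^4_{-2,-4}(β=1.1948), then the phase factors e^{-i(-2)α} and e^{-i(-4)γ}:
Half-angle: c=0.826801, s=0.562495. N=√(2·720·1·40320)=7619.763776
Admissible k: 0..0 (factorial args all ≥0)
  k=0: (−1)^2·7619.7638/(1440)·0.8268^6·0.5625^2 = +0.534837
d^4_{-2,-4}(1.1948) = +0.534837
D = (-0.994171-0.107812i)·(+0.534837)·(+0.986705+0.162520i) = -0.515279-0.143310i

Re=-0.5153 Im=-0.1433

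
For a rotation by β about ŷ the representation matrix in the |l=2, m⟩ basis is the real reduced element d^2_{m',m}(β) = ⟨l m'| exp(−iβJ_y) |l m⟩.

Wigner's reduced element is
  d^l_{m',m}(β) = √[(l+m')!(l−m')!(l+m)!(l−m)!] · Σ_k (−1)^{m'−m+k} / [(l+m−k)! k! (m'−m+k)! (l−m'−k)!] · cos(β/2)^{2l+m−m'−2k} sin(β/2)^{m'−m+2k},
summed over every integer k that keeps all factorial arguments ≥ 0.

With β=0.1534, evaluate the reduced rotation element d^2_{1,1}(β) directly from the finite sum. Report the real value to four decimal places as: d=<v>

d^2_{1,1}(β=0.1534) via Wigner's sum:
Half-angle: c=0.997060, s=0.076625. N=√(6·1·6·1)=6.000000
Admissible k: 0..1 (factorial args all ≥0)
  k=0: (−1)^0·6.0000/(6)·0.9971^4·0.0766^0 = +0.988292
  k=1: (−1)^1·6.0000/(2)·0.9971^2·0.0766^2 = -0.017511
d^2_{1,1}(0.1534) = +0.988292 -0.017511 = +0.970781

d=0.9708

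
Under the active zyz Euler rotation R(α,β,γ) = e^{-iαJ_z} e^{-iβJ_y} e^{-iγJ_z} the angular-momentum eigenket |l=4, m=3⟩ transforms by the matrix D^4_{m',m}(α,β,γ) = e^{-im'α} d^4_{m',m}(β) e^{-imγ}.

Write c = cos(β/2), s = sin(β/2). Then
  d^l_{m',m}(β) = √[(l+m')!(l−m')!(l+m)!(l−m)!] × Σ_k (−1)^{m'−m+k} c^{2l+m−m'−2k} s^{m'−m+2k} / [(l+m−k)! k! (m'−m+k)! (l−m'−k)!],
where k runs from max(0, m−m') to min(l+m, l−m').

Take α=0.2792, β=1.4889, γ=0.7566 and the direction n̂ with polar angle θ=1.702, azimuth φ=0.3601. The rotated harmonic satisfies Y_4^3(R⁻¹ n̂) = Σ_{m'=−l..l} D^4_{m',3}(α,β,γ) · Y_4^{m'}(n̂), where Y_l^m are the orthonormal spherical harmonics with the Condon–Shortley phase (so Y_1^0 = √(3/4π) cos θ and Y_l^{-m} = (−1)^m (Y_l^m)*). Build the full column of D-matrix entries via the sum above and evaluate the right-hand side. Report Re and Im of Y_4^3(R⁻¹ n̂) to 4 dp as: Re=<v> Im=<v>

Need the full column D^4_{m',3} for m'=−4..4 at α=0.2792, β=1.4889, γ=0.7566.
cos(β/2)=0.735461, sin(β/2)=0.677567
d^4_{-4,3}: single k=7 term ⇒ +0.136387;  D = +0.055339-0.124655i
d^4_{-3,3}: k∈[6..7] ⇒ +0.366380 -0.044424 = +0.321956;  D = +0.044479-0.318869i
d^4_{-2,3}: k∈[5..6] ⇒ +0.637714 -0.180423 = +0.457292;  D = -0.064085-0.452779i
d^4_{-1,3}: k∈[4..5] ⇒ +0.815768 -0.415436 = +0.400332;  D = -0.163168-0.365571i
d^4_{0,3}: k∈[3..4] ⇒ +0.791988 -0.672210 = +0.119778;  D = -0.077072-0.091688i
d^4_{1,3}: k∈[2..3] ⇒ +0.576676 -0.815768 = -0.239092;  D = +0.198326+0.133536i
d^4_{2,3}: k∈[1..2] ⇒ +0.295075 -0.751346 = -0.456271;  D = +0.434047+0.140663i
d^4_{3,3}: k∈[0..1] ⇒ +0.085600 -0.508581 = -0.422980;  D = +0.422733+0.014460i
d^4_{4,3}: single k=0 term ⇒ -0.223056;  D = +0.216394-0.054105i
Y_4^{m'}(θ=1.702,φ=0.3601) and Σ D·Y over m':
  (+0.0553-0.1247i)·(+0.0556-0.4239i)  (+0.0445-0.3189i)·(-0.0752+0.1408i)  (-0.0641-0.4528i)·(-0.2175+0.1909i)  (-0.1632-0.3656i)·(+0.1654-0.0623i)  (-0.0771-0.0917i)·(+0.2641+0.0000i)  (+0.1983+0.1335i)·(-0.1654-0.0623i)  (+0.4340+0.1407i)·(-0.2175-0.1909i)  (+0.4227+0.0145i)·(+0.0752+0.1408i)  (+0.2164-0.0541i)·(+0.0556+0.4239i)
Y_4^3(R⁻¹ n̂) = -0.005326+0.013010i

Re=-0.0053 Im=0.0130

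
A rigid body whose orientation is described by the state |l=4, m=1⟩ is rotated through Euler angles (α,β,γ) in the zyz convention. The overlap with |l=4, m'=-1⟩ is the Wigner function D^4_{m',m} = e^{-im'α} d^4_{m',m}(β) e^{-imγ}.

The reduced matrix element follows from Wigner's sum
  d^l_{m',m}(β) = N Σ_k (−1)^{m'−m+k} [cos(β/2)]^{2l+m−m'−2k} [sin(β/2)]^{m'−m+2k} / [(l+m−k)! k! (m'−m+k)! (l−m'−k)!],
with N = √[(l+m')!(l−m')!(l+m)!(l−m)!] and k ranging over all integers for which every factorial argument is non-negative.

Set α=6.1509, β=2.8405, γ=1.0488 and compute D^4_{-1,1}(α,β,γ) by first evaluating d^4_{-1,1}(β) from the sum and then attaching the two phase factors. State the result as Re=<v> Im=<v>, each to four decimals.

D^4_{-1,1}(6.1509,2.8405,1.0488) = e^{-i·-1·6.1509}·d^4_{-1,1}(2.8405)·e^{-i·1·1.0488}. Compute d first:
Half-angle: c=0.149978, s=0.988689. N=√(6·120·120·6)=720.000000
k: max(0,(1)−(-1))=2 … min(4+(1),4−(-1))=5
  k=2: (−1)^0·720.0000/(72)·0.1500^6·0.9887^2 = +0.000111
  k=3: (−1)^1·720.0000/(24)·0.1500^4·0.9887^4 = -0.014504
  k=4: (−1)^2·720.0000/(48)·0.1500^2·0.9887^6 = +0.315143
  k=5: (−1)^3·720.0000/(720)·0.1500^0·0.9887^8 = -0.913017
d^4_{-1,1}(2.8405) = +0.000111 -0.014504 +0.315143 -0.913017 = -0.612266
D = (+0.991263-0.131900i)·(-0.612266)·(+0.498612-0.866826i) = -0.232613+0.566358i

Re=-0.2326 Im=0.5664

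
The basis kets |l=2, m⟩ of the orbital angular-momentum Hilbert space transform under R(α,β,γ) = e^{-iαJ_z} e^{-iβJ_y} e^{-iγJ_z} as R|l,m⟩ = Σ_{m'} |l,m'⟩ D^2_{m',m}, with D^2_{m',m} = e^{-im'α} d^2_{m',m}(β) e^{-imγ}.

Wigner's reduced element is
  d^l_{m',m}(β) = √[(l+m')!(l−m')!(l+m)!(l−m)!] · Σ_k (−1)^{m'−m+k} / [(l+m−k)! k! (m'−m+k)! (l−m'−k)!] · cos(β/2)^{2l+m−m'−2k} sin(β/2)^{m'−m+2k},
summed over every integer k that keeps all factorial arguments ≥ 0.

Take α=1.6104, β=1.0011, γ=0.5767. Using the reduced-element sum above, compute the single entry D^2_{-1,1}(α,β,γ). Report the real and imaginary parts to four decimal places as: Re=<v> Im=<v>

D^2_{-1,1}(1.6104,1.0011,0.5767) = e^{-i·-1·1.6104}·d^2_{-1,1}(1.0011)·e^{-i·1·0.5767}. Compute d first:
Half-angle: c=0.877319, s=0.479908. N=√(1·6·6·1)=6.000000
k: max(0,(1)−(-1))=2 … min(2+(1),2−(-1))=3
  k=2: (−1)^0·6.0000/(2)·0.8773^2·0.4799^2 = +0.531805
  k=3: (−1)^1·6.0000/(6)·0.8773^0·0.4799^4 = -0.053044
d^2_{-1,1}(1.0011) = +0.531805 -0.053044 = +0.478761
Phases: e^{-i·(-1)·1.6104}=-0.039593+0.999216i, e^{-i·(1)·0.5767}=+0.838267-0.545261i ⇒ D=+0.244955+0.411351i

Re=0.2450 Im=0.4114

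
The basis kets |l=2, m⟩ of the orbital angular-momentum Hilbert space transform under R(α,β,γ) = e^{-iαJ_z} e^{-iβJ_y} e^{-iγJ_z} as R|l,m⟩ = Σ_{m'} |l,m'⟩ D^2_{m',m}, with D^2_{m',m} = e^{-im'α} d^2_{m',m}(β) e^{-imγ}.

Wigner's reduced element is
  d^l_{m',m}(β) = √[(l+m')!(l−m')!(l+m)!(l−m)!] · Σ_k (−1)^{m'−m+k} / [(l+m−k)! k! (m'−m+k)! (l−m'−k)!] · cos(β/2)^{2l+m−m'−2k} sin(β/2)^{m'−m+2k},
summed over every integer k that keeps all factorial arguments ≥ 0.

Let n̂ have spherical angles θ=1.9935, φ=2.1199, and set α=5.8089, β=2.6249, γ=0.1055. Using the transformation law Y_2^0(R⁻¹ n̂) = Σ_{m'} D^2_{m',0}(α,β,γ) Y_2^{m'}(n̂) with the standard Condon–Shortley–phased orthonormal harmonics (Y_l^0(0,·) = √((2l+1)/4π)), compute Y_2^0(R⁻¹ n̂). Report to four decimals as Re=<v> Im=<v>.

Re=-0.3146 Im=0.0000

Need the full column D^2_{m',0} for m'=−2..2 at α=5.8089, β=2.6249, γ=0.1055.
cos(β/2)=0.255482, sin(β/2)=0.966814
d^2_{-2,0}: single k=2 term ⇒ +0.149445;  D = +0.087103-0.121437i
d^2_{-1,0}: k∈[1..2] ⇒ +0.039491 -0.565542 = -0.526051;  D = -0.467985+0.240249i
d^2_{0,0}: k∈[0..2] ⇒ +0.004260 -0.244043 +0.873718 = +0.633935;  D = +0.633935+0.000000i
d^2_{1,0}: k∈[0..1] ⇒ -0.039491 +0.565542 = +0.526051;  D = +0.467985+0.240249i
d^2_{2,0}: single k=0 term ⇒ +0.149445;  D = +0.087103+0.121437i
Y_2^{m'}(θ=1.9935,φ=2.1199) and Σ D·Y over m':
  (+0.0871-0.1214i)·(-0.1462+0.2861i)  (-0.4680+0.2402i)·(+0.1508+0.2465i)  (+0.6339+0.0000i)·(-0.1562+0.0000i)  (+0.4680+0.2402i)·(-0.1508+0.2465i)  (+0.0871+0.1214i)·(-0.1462-0.2861i)
Y_2^0(R⁻¹ n̂) = -0.314649+0.000000i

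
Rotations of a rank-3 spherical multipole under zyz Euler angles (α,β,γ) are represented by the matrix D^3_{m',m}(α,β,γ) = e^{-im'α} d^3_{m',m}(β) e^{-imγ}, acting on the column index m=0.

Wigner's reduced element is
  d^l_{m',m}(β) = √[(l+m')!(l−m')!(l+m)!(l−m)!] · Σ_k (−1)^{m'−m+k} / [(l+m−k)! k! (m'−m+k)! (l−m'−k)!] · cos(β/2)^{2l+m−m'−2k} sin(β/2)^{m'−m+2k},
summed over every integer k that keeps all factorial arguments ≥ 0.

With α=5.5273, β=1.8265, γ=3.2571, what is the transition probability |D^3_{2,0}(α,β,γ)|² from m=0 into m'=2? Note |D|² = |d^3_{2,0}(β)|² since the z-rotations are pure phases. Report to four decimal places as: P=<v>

P=0.1051

First d^3_{2,0}(β=1.8265), then the phase factors e^{-i(2)α} and e^{-i(0)γ}:
With c≡cos(β/2)=0.611177 and s≡sin(β/2)=0.791494, N=[120·1·6·6]^{1/2}=65.726707
Admissible k: 0..1 (factorial args all ≥0)
  k=0: (−1)^2·65.7267/(12)·0.6112^4·0.7915^2 = +0.478766
  k=1: (−1)^3·65.7267/(12)·0.6112^2·0.7915^4 = -0.802944
d^3_{2,0}(1.8265) = +0.478766 -0.802944 = -0.324178
|D^3_{2,0}|² = |d^3_{2,0}(β)|² = (-0.324178)² = 0.105091 (the z-rotation phases have unit modulus)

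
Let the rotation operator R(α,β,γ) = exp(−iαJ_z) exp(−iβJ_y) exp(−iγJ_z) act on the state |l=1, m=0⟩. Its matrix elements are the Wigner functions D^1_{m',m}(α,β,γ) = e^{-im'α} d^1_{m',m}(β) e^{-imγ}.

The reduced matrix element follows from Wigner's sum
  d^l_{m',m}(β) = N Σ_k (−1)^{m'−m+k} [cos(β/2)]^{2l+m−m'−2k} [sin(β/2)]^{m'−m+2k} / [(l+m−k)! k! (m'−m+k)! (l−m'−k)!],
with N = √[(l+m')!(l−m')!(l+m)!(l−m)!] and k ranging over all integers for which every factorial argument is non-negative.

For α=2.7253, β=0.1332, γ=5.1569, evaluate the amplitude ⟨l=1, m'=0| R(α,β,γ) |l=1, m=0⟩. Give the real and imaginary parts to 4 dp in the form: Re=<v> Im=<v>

Split into d^1_{0,0}(β=0.1332) × two z-phases.
Half-angle: c=0.997783, s=0.066551. N=√(1·1·1·1)=1.000000
Admissible k: 0..1 (factorial args all ≥0)
  k=0: (−1)^0·1.0000/(1)·0.9978^2·0.0666^0 = +0.995571
  k=1: (−1)^1·1.0000/(1)·0.9978^0·0.0666^2 = -0.004429
d^1_{0,0}(0.1332) = +0.995571 -0.004429 = +0.991142
Phases: e^{-i·(0)·2.7253}=+1.000000+0.000000i, e^{-i·(0)·5.1569}=+1.000000+0.000000i ⇒ D=+0.991142+0.000000i

Re=0.9911 Im=0.0000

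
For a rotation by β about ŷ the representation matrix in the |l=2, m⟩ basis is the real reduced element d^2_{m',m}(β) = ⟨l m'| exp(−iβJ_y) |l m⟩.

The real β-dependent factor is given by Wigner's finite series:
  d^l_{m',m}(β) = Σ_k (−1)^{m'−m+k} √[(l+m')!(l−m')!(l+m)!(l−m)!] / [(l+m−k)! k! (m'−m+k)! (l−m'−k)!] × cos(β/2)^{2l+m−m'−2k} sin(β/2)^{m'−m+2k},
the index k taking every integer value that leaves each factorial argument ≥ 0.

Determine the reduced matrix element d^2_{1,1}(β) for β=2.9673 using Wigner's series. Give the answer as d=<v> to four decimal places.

d^2_{1,1}(β=2.9673) via Wigner's sum:
c=cos(2.9673/2)=0.087036, s=sin(2.9673/2)=0.996205; N=√[6·1·6·1]=6.000000
k: max(0,(1)−(1))=0 … min(2+(1),2−(1))=1
  k=0: (−1)^0·6.0000/(6)·0.0870^4·0.9962^0 = +0.000057
  k=1: (−1)^1·6.0000/(2)·0.0870^2·0.9962^2 = -0.022554
d^2_{1,1}(2.9673) = +0.000057 -0.022554 = -0.022496

d=-0.0225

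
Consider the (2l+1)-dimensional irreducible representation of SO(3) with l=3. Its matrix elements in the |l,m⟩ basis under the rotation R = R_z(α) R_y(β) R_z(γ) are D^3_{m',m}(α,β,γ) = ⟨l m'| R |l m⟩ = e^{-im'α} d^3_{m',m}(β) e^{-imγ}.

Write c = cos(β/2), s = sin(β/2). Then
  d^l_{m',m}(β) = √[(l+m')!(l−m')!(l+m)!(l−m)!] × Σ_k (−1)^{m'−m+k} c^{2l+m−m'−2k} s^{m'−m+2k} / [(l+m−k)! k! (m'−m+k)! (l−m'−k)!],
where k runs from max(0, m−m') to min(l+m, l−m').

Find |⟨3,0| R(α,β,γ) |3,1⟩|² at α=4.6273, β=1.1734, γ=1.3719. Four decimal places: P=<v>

P=0.0100

D^3_{0,1}(4.6273,1.1734,1.3719) = e^{-i·0·4.6273}·d^3_{0,1}(1.1734)·e^{-i·1·1.3719}. Compute d first:
With c≡cos(β/2)=0.832772 and s≡sin(β/2)=0.553616, N=[6·6·24·2]^{1/2}=41.569219
The bounds max(0,m−m')=1 and min(l+m,l−m')=3 give 3 terms
  k=1: (−1)^0·41.5692/(12)·0.8328^5·0.5536^1 = +0.768122
  k=2: (−1)^1·41.5692/(4)·0.8328^3·0.5536^3 = -1.018395
  k=3: (−1)^2·41.5692/(12)·0.8328^1·0.5536^5 = +0.150024
d^3_{0,1}(1.1734) = +0.768122 -1.018395 +0.150024 = -0.100249
|D^3_{0,1}|² = |d^3_{0,1}(β)|² = (-0.100249)² = 0.010050 (the z-rotation phases have unit modulus)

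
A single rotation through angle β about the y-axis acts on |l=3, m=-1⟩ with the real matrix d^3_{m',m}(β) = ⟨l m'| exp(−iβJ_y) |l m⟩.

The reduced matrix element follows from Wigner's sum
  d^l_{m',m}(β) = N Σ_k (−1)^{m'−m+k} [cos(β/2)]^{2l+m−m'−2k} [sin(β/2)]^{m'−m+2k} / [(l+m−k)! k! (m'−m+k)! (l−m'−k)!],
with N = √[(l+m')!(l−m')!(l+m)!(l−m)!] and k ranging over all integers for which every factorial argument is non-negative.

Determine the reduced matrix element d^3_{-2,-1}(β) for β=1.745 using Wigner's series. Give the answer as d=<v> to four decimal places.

d=-0.4892

d^3_{-2,-1}(β=1.745) via Wigner's sum:
Half-angle: c=0.642914, s=0.765939. N=√(1·120·2·24)=75.894664
Admissible k: 1..2 (factorial args all ≥0)
  k=1: (−1)^0·75.8947/(24)·0.6429^5·0.7659^1 = +0.266046
  k=2: (−1)^1·75.8947/(12)·0.6429^3·0.7659^3 = -0.755214
d^3_{-2,-1}(1.745) = +0.266046 -0.755214 = -0.489167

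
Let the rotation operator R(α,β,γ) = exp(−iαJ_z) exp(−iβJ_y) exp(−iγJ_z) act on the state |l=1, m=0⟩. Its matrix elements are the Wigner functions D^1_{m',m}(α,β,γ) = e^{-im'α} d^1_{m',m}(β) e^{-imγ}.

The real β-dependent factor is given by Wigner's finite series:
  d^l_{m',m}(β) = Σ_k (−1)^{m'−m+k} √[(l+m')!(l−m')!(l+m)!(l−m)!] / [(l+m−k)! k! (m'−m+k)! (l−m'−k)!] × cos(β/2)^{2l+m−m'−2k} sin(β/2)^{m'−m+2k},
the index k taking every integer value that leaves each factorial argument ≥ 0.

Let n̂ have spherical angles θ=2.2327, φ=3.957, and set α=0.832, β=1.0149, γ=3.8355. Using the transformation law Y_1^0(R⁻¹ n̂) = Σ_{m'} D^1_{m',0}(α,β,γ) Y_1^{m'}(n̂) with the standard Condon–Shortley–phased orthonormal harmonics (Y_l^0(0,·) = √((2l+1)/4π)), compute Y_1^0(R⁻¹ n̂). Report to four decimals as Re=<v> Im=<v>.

Need the full column D^1_{m',0} for m'=−1..1 at α=0.832, β=1.0149, γ=3.8355.
cos(β/2)=0.873987, sin(β/2)=0.485950
d^1_{-1,0}: single k=1 term ⇒ +0.600636;  D = +0.404468+0.444038i
d^1_{0,0}: k∈[0..1] ⇒ +0.763852 -0.236148 = +0.527705;  D = +0.527705+0.000000i
d^1_{1,0}: single k=0 term ⇒ -0.600636;  D = -0.404468+0.444038i
Y_1^{m'}(θ=2.2327,φ=3.957) and Σ D·Y over m':
  (+0.4045+0.4440i)·(-0.1868+0.1984i)  (+0.5277+0.0000i)·(-0.3003+0.0000i)  (-0.4045+0.4440i)·(+0.1868+0.1984i)
Y_1^0(R⁻¹ n̂) = -0.485815+0.000000i

Re=-0.4858 Im=0.0000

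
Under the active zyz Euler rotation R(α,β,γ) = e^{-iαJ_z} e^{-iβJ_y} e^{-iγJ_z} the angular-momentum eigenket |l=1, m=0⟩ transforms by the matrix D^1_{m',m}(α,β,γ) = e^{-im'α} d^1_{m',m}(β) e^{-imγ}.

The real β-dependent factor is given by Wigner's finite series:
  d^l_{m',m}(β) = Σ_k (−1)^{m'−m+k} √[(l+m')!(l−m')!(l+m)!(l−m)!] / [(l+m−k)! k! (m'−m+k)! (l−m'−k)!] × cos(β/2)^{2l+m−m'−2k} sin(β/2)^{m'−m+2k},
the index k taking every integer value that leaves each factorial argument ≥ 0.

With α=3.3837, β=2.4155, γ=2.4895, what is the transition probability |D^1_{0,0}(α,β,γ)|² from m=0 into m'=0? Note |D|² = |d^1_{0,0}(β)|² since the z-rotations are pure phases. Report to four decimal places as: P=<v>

P=0.5592

D^1_{0,0}(3.3837,2.4155,2.4895) = e^{-i·0·3.3837}·d^1_{0,0}(2.4155)·e^{-i·0·2.4895}. Compute d first:
c=cos(2.4155/2)=0.355124, s=sin(2.4155/2)=0.934819; N=√[1·1·1·1]=1.000000
The bounds max(0,m−m')=0 and min(l+m,l−m')=1 give 2 terms
  k=0: (−1)^0·1.0000/(1)·0.3551^2·0.9348^0 = +0.126113
  k=1: (−1)^1·1.0000/(1)·0.3551^0·0.9348^2 = -0.873887
d^1_{0,0}(2.4155) = +0.126113 -0.873887 = -0.747774
|D^1_{0,0}|² = |d^1_{0,0}(β)|² = (-0.747774)² = 0.559167 (the z-rotation phases have unit modulus)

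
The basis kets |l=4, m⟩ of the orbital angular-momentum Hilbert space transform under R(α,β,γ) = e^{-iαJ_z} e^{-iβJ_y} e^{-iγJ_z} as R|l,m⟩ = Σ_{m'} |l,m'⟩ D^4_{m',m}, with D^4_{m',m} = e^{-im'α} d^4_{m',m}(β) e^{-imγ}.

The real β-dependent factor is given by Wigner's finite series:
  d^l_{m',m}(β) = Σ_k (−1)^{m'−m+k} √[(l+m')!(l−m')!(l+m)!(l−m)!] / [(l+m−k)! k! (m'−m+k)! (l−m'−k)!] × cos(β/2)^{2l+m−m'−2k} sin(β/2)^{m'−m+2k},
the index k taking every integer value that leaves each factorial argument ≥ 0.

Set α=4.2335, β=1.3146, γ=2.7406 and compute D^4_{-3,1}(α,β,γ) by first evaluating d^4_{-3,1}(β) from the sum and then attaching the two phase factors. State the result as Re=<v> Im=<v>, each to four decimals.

Split into d^4_{-3,1}(β=1.3146) × two z-phases.
With c≡cos(β/2)=0.791645 and s≡sin(β/2)=0.610982, N=[1·5040·120·6]^{1/2}=1904.940944
k: max(0,(1)−(-3))=4 … min(4+(1),4−(-3))=5
  k=4: (−1)^0·1904.9409/(144)·0.7916^4·0.6110^4 = +0.724024
  k=5: (−1)^1·1904.9409/(240)·0.7916^2·0.6110^6 = -0.258762
d^4_{-3,1}(1.3146) = +0.724024 -0.258762 = +0.465262
Phases: e^{-i·(-3)·4.2335}=+0.991018+0.133728i, e^{-i·(1)·2.7406}=-0.920674-0.390332i ⇒ D=-0.400222-0.237259i

Re=-0.4002 Im=-0.2373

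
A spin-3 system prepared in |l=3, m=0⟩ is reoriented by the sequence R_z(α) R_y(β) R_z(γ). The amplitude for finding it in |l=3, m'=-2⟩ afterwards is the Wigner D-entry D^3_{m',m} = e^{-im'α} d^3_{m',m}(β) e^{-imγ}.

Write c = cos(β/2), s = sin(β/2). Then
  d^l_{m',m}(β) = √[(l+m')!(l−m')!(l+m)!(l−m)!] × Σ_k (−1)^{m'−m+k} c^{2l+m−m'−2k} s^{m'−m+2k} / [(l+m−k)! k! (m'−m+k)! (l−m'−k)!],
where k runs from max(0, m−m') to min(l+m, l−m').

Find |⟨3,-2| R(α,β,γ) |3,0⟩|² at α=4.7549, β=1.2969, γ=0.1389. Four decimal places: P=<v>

P=0.1178

D^3_{-2,0}(4.7549,1.2969,0.1389) = e^{-i·-2·4.7549}·d^3_{-2,0}(1.2969)·e^{-i·0·0.1389}. Compute d first:
With c≡cos(β/2)=0.797021 and s≡sin(β/2)=0.603952, N=[1·120·6·6]^{1/2}=65.726707
k∈{2,3} keeps every argument non-negative
  k=2: (−1)^0·65.7267/(12)·0.7970^4·0.6040^2 = +0.806202
  k=3: (−1)^1·65.7267/(12)·0.7970^2·0.6040^4 = -0.462923
d^3_{-2,0}(1.2969) = +0.806202 -0.462923 = +0.343279
|D^3_{-2,0}|² = |d^3_{-2,0}(β)|² = (+0.343279)² = 0.117840 (the z-rotation phases have unit modulus)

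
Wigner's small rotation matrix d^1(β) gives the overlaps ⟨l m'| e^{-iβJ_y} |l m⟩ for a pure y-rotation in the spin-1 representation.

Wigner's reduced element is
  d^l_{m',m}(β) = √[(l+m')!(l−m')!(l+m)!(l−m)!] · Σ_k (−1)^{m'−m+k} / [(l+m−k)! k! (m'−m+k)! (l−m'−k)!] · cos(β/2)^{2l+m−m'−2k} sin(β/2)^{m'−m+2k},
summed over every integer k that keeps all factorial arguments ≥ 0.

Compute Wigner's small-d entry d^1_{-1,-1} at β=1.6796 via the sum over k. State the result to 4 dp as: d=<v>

d^1_{-1,-1}(β=1.6796) via Wigner's sum:
With c≡cos(β/2)=0.667612 and s≡sin(β/2)=0.744510, N=[1·2·1·2]^{1/2}=2.000000
k: max(0,(-1)−(-1))=0 … min(1+(-1),1−(-1))=0
  k=0: (−1)^0·2.0000/(2)·0.6676^2·0.7445^0 = +0.445705
d^1_{-1,-1}(1.6796) = +0.445705

d=0.4457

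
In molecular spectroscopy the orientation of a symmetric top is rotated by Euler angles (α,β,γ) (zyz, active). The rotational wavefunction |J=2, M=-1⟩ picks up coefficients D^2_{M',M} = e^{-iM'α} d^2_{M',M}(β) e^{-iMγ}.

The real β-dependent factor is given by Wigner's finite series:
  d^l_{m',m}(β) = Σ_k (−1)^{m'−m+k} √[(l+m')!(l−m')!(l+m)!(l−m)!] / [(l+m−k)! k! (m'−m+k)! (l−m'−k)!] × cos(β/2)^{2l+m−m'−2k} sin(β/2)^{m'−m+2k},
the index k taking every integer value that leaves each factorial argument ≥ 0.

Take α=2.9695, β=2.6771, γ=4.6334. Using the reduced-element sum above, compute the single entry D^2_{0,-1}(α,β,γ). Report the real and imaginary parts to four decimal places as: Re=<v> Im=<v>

Re=-0.0387 Im=-0.4890

First d^2_{0,-1}(β=2.6771), then the phase factors e^{-i(0)α} and e^{-i(-1)γ}:
c=cos(2.6771/2)=0.230164, s=sin(2.6771/2)=0.973152; N=√[2·2·1·6]=4.898979
k∈{0,1} keeps every argument non-negative
  k=0: (−1)^1·4.8990/(2)·0.2302^3·0.9732^1 = -0.029065
  k=1: (−1)^2·4.8990/(2)·0.2302^1·0.9732^3 = +0.519583
d^2_{0,-1}(2.6771) = -0.029065 +0.519583 = +0.490518
Phases: e^{-i·(0)·2.9695}=+1.000000+0.000000i, e^{-i·(-1)·4.6334}=-0.078907-0.996882i ⇒ D=-0.038705-0.488989i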